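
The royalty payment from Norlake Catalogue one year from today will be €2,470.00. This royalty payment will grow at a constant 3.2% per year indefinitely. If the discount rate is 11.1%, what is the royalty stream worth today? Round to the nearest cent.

€31265.82

Growing perpetuity: P = D₁ / (r − g) = €2,470.0000 / (0.111 − 0.032) = €31,265.82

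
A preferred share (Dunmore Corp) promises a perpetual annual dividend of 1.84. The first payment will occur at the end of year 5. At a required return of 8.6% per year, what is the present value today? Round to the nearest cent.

Value at end of year 4: C / r = 1.84 / 0.086 = 21.3953
Discount to today: PV = 21.3953 / (1 + 0.086)^4 = 21.3953 / 1.390975 = 15.38

15.38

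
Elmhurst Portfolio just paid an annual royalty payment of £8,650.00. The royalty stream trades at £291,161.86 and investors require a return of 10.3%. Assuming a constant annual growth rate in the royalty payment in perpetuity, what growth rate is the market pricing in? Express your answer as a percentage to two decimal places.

P = D₀(1+g)/(r−g) ⇒ P(r−g) = D₀(1+g) ⇒ g(P+D₀) = P·r − D₀
g = (P·r − D₀)/(P + D₀) = (£291,161.86×0.103 − £8,650.00) / (£291,161.86 + £8,650.00) = 0.071177

7.12%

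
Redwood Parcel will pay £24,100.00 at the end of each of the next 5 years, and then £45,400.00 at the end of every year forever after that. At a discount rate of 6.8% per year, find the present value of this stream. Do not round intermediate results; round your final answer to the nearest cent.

PV of 5-year annuity: £24,100.00 × [1 − (1+0.068)^−5] / 0.068 = 99346.17883
Perpetuity value at year 5: £45,400.00 / 0.068 = 667647.05882
PV of perpetuity: 667647.05882 / (1+0.068)^5 = 480496.99580
Total PV = 99346.17883 + 480496.99580 = 579843.17463

£579843.17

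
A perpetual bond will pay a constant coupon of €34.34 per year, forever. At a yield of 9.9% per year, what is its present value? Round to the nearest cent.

Level perpetuity: PV = C / r = €34.34 / 0.099 = €346.87

€346.87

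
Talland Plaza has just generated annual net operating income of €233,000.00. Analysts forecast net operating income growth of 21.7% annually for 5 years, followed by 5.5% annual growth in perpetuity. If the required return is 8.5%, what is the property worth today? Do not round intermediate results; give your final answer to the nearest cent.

D_1 = 283561.00000
D_2 = 345093.73700
D_3 = 419979.07793
D_4 = 511114.53784
D_5 = 622026.39255
Terminal value at year 5: TV = D_5×(1+g_2)/(r−g_2) = 656237.84414/0.03 = 21874594.80470
P_0 = D_1/(1+r)^1 + D_2/(1+r)^2 + D_3/(1+r)^3 + D_4/(1+r)^4 + D_5/(1+r)^5 + TV/(1+r)^5
    = 261346.54378 + 293141.69934 + 328805.02128 + 368807.10682 + 413675.80553 + 14547599.16116 = 16213375.33790

€16213375.34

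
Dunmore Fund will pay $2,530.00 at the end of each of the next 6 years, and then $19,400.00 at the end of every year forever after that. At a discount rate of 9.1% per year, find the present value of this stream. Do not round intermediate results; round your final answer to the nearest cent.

PV of 6-year annuity: $2,530.00 × [1 − (1+0.091)^−6] / 0.091 = 11315.61587
Perpetuity value at year 6: $19,400.00 / 0.091 = 213186.81319
PV of perpetuity: 213186.81319 / (1+0.091)^6 = 126418.84963
Total PV = 11315.61587 + 126418.84963 = 137734.46550

$137734.47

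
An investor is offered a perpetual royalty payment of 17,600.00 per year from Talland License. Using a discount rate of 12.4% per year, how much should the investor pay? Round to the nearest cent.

Level perpetuity: PV = C / r = 17,600.00 / 0.124 = 141,935.48

141935.48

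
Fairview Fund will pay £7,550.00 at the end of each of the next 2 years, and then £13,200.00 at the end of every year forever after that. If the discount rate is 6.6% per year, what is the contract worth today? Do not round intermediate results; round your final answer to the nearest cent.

£189727.78

PV of 2-year annuity: £7,550.00 × [1 − (1+0.066)^−2] / 0.066 = 13726.59624
Perpetuity value at year 2: £13,200.00 / 0.066 = 200000.00000
PV of perpetuity: 200000.00000 / (1+0.066)^2 = 176001.18273
Total PV = 13726.59624 + 176001.18273 = 189727.77897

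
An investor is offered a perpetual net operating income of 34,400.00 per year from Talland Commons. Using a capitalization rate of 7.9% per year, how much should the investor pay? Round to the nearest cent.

435443.04

Level perpetuity: PV = C / r = 34,400.00 / 0.079 = 435,443.04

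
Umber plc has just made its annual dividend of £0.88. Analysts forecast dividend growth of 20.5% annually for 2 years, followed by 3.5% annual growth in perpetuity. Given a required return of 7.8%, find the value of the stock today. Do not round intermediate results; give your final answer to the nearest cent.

£28.55

D_1 = 1.06040
D_2 = 1.27778
Terminal value at year 2: TV = D_2×(1+g_2)/(r−g_2) = 1.32250/0.043 = 30.75592
P_0 = D_1/(1+r)^1 + D_2/(1+r)^2 + TV/(1+r)^2
    = 0.98367 + 1.09956 + 26.46617 = 28.54941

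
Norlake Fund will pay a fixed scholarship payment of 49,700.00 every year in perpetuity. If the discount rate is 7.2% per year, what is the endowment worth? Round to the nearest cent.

Level perpetuity: PV = C / r = 49,700.00 / 0.072 = 690,277.78

690277.78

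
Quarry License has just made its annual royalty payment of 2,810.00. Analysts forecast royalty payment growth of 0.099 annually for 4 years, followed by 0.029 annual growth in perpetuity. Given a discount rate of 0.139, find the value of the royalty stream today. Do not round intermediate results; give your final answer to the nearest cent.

33070.95

D_1 = 3088.19000
D_2 = 3393.92081
D_3 = 3729.91897
D_4 = 4099.18095
Terminal value at year 4: TV = D_4×(1+g_2)/(r−g_2) = 4218.05720/0.11 = 38345.97451
P_0 = D_1/(1+r)^1 + D_2/(1+r)^2 + D_3/(1+r)^3 + D_4/(1+r)^4 + TV/(1+r)^4
    = 2711.31694 + 2616.09949 + 2524.22594 + 2435.57885 + 22783.73302 = 33070.95424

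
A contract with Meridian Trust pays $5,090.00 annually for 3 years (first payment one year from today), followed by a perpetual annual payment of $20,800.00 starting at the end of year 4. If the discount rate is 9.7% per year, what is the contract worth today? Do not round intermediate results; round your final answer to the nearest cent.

$175157.28

PV of 3-year annuity: $5,090.00 × [1 − (1+0.097)^−3] / 0.097 = 12725.23064
Perpetuity value at year 3: $20,800.00 / 0.097 = 214432.98969
PV of perpetuity: 214432.98969 / (1+0.097)^3 = 162432.04721
Total PV = 12725.23064 + 162432.04721 = 175157.27785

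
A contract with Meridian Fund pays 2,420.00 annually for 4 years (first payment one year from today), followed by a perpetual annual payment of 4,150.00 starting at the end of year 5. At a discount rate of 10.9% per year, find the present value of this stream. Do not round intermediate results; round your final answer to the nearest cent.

PV of 4-year annuity: 2,420.00 × [1 − (1+0.109)^−4] / 0.109 = 7523.97681
Perpetuity value at year 4: 4,150.00 / 0.109 = 38073.39450
PV of perpetuity: 38073.39450 / (1+0.109)^4 = 25170.70699
Total PV = 7523.97681 + 25170.70699 = 32694.68380

32694.68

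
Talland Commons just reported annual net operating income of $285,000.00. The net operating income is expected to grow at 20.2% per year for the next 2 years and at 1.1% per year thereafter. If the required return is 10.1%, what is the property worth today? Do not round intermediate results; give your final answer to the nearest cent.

D_1 = 342570.00000
D_2 = 411769.14000
Terminal value at year 2: TV = D_2×(1+g_2)/(r−g_2) = 416298.60054/0.09 = 4625540.00600
P_0 = D_1/(1+r)^1 + D_2/(1+r)^2 + TV/(1+r)^2
    = 311144.41417 + 339687.18059 + 3815819.32864 = 4466650.92340

$4466650.92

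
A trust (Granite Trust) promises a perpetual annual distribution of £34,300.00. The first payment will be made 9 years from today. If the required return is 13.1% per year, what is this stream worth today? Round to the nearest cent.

£97796.20

Value at end of year 8: C / r = £34,300.00 / 0.131 = £261,832.0611
Discount to today: PV = £261,832.0611 / (1 + 0.131)^8 = £261,832.0611 / 2.677323 = £97,796.20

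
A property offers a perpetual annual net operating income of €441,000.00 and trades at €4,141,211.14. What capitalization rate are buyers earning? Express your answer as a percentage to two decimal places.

10.65%

P = C/r ⇒ r = C/P = €441,000.00/€4,141,211.14 = 0.106491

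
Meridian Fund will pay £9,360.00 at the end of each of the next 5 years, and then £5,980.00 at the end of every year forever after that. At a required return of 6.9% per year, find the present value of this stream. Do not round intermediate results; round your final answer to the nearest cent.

£100562.52

PV of 5-year annuity: £9,360.00 × [1 − (1+0.069)^−5] / 0.069 = 38480.82491
Perpetuity value at year 5: £5,980.00 / 0.069 = 86666.66667
PV of perpetuity: 86666.66667 / (1+0.069)^5 = 62081.69520
Total PV = 38480.82491 + 62081.69520 = 100562.52011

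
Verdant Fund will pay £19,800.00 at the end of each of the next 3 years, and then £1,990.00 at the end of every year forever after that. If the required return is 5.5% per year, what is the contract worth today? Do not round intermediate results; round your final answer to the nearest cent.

PV of 3-year annuity: £19,800.00 × [1 − (1+0.055)^−3] / 0.055 = 53419.08089
Perpetuity value at year 3: £1,990.00 / 0.055 = 36181.81818
PV of perpetuity: 36181.81818 / (1+0.055)^3 = 30812.93076
Total PV = 53419.08089 + 30812.93076 = 84232.01165

£84232.01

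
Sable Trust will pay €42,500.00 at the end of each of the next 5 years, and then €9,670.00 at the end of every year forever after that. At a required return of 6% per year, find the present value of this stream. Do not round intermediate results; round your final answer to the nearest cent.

€299458.57

PV of 5-year annuity: €42,500.00 × [1 − (1+0.06)^−5] / 0.06 = 179025.46089
Perpetuity value at year 5: €9,670.00 / 0.06 = 161166.66667
PV of perpetuity: 161166.66667 / (1+0.06)^5 = 120433.10886
Total PV = 179025.46089 + 120433.10886 = 299458.56975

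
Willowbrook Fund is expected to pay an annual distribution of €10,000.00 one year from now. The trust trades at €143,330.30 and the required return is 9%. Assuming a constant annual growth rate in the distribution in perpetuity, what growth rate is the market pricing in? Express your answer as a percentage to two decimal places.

P = D₁/(r−g) ⇒ g = r − D₁/P = 0.09 − €10,000.00/€143,330.30 = 0.020231

2.02%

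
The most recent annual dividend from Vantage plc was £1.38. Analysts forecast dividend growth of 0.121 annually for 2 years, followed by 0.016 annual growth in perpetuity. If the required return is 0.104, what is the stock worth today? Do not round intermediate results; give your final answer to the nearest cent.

£19.25

D_1 = 1.54698
D_2 = 1.73416
Terminal value at year 2: TV = D_2×(1+g_2)/(r−g_2) = 1.76191/0.088 = 20.02172
P_0 = D_1/(1+r)^1 + D_2/(1+r)^2 + TV/(1+r)^2
    = 1.40125 + 1.42283 + 16.42719 = 19.25126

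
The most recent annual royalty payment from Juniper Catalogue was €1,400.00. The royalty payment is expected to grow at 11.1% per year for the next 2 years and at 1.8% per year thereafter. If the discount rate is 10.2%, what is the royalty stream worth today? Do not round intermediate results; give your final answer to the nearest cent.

D_1 = 1555.40000
D_2 = 1728.04940
Terminal value at year 2: TV = D_2×(1+g_2)/(r−g_2) = 1759.15429/0.084 = 20942.31297
P_0 = D_1/(1+r)^1 + D_2/(1+r)^2 + TV/(1+r)^2
    = 1411.43376 + 1422.96089 + 17244.93082 = 20079.32547

€20079.33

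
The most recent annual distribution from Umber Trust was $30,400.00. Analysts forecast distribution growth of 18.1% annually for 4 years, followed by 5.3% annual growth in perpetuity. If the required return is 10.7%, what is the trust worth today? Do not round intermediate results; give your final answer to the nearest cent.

D_1 = 35902.40000
D_2 = 42400.73440
D_3 = 50075.26733
D_4 = 59138.89071
Terminal value at year 4: TV = D_4×(1+g_2)/(r−g_2) = 62273.25192/0.054 = 1153208.36889
P_0 = D_1/(1+r)^1 + D_2/(1+r)^2 + D_3/(1+r)^3 + D_4/(1+r)^4 + TV/(1+r)^4
    = 32432.15899 + 34600.16239 + 36913.09104 + 39380.63281 + 767922.33976 = 911248.38499

$911248.38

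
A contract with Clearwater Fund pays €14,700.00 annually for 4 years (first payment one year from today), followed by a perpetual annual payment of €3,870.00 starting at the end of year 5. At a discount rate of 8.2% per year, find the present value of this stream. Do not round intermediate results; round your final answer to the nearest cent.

€82906.35

PV of 4-year annuity: €14,700.00 × [1 − (1+0.082)^−4] / 0.082 = 48472.29971
Perpetuity value at year 4: €3,870.00 / 0.082 = 47195.12195
PV of perpetuity: 47195.12195 / (1+0.082)^4 = 34434.04713
Total PV = 48472.29971 + 34434.04713 = 82906.34684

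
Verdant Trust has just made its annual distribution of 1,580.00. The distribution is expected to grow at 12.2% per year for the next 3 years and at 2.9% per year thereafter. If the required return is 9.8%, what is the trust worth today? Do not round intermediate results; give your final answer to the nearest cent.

30091.97

D_1 = 1772.76000
D_2 = 1989.03672
D_3 = 2231.69920
Terminal value at year 3: TV = D_3×(1+g_2)/(r−g_2) = 2296.41848/0.069 = 33281.42720
P_0 = D_1/(1+r)^1 + D_2/(1+r)^2 + D_3/(1+r)^3 + TV/(1+r)^3
    = 1614.53552 + 1649.82591 + 1685.88768 + 25141.71629 = 30091.96541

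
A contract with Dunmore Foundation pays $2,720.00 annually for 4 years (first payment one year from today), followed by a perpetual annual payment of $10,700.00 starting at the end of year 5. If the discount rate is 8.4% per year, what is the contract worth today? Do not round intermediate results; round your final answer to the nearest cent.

PV of 4-year annuity: $2,720.00 × [1 − (1+0.084)^−4] / 0.084 = 8929.35178
Perpetuity value at year 4: $10,700.00 / 0.084 = 127380.95238
PV of perpetuity: 127380.95238 / (1+0.084)^4 = 92254.45824
Total PV = 8929.35178 + 92254.45824 = 101183.81002

$101183.81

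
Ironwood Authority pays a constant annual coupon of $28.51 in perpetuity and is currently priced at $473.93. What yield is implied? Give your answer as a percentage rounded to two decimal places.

6.02%

P = C/r ⇒ r = C/P = $28.51/$473.93 = 0.060157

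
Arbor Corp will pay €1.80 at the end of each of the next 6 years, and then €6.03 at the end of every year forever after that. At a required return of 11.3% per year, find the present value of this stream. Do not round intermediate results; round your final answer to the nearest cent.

PV of 6-year annuity: €1.80 × [1 − (1+0.113)^−6] / 0.113 = 7.54961
Perpetuity value at year 6: €6.03 / 0.113 = 53.36283
PV of perpetuity: 53.36283 / (1+0.113)^6 = 28.07165
Total PV = 7.54961 + 28.07165 = 35.62125

€35.62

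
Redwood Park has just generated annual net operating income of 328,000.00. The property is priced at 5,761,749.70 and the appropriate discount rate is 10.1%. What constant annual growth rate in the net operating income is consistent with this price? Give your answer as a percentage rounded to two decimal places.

P = D₀(1+g)/(r−g) ⇒ P(r−g) = D₀(1+g) ⇒ g(P+D₀) = P·r − D₀
g = (P·r − D₀)/(P + D₀) = (5,761,749.70×0.101 − 328,000.00) / (5,761,749.70 + 328,000.00) = 0.041699

4.17%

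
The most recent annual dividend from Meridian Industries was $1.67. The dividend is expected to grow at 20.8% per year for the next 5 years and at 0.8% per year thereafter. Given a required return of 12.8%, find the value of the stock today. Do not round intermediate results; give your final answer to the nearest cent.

D_1 = 2.01736
D_2 = 2.43697
D_3 = 2.94386
D_4 = 3.55618
D_5 = 4.29587
Terminal value at year 5: TV = D_5×(1+g_2)/(r−g_2) = 4.33024/0.12 = 36.08531
P_0 = D_1/(1+r)^1 + D_2/(1+r)^2 + D_3/(1+r)^3 + D_4/(1+r)^4 + D_5/(1+r)^5 + TV/(1+r)^5
    = 1.78844 + 1.91528 + 2.05111 + 2.19658 + 2.35237 + 19.75991 = 30.06370

$30.06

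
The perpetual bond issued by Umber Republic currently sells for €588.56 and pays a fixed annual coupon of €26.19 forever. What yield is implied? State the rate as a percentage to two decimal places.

P = C/r ⇒ r = C/P = €26.19/€588.56 = 0.044498

4.45%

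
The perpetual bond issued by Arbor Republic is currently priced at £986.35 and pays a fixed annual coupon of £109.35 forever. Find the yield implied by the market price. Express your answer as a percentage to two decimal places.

P = C/r ⇒ r = C/P = £109.35/£986.35 = 0.110863

11.09%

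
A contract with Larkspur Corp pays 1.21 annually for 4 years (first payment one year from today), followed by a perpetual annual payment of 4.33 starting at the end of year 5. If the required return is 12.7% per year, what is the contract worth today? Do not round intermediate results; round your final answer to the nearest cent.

PV of 4-year annuity: 1.21 × [1 − (1+0.127)^−4] / 0.127 = 3.62166
Perpetuity value at year 4: 4.33 / 0.127 = 34.09449
PV of perpetuity: 34.09449 / (1+0.127)^4 = 21.13433
Total PV = 3.62166 + 21.13433 = 24.75599

24.76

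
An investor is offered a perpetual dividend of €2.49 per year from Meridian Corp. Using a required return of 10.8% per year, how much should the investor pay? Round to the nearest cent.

Level perpetuity: PV = C / r = €2.49 / 0.108 = €23.06

€23.06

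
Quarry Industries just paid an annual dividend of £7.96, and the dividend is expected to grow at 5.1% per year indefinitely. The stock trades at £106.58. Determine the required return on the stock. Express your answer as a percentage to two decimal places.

D₁ = £7.96 × 1.051 = £8.3660
P = D₁/(r − g) ⇒ r = D₁/P + g = £8.3660/£106.58 + 0.051 = 0.078495 + 0.051 = 0.129495

12.95%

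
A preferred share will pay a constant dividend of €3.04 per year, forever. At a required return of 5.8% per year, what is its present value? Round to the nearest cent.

€52.41

Level perpetuity: PV = C / r = €3.04 / 0.058 = €52.41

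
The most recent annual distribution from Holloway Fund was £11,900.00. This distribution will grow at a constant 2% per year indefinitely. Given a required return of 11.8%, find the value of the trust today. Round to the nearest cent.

£123857.14

D₁ = D₀ × (1 + g) = £11,900.00 × 1.02 = £12,138.0000
Growing perpetuity: P = D₁ / (r − g) = £12,138.0000 / (0.118 − 0.02) = £123,857.14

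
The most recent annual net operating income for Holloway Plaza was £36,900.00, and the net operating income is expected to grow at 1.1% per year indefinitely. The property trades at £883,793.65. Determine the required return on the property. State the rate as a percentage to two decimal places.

D₁ = £36,900.00 × 1.011 = £37,305.9000
P = D₁/(r − g) ⇒ r = D₁/P + g = £37,305.9000/£883,793.65 + 0.011 = 0.042211 + 0.011 = 0.053211

5.32%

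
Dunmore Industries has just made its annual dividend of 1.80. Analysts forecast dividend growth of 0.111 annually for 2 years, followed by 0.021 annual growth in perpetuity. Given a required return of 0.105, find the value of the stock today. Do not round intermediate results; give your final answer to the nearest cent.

25.75

D_1 = 1.99980
D_2 = 2.22178
Terminal value at year 2: TV = D_2×(1+g_2)/(r−g_2) = 2.26844/0.084 = 27.00518
P_0 = D_1/(1+r)^1 + D_2/(1+r)^2 + TV/(1+r)^2
    = 1.80977 + 1.81960 + 22.11681 = 25.74619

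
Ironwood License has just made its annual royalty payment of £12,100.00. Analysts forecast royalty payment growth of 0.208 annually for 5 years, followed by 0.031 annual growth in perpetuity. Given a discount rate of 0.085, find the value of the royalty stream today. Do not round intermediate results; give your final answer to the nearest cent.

D_1 = 14616.80000
D_2 = 17657.09440
D_3 = 21329.77004
D_4 = 25766.36220
D_5 = 31125.76554
Terminal value at year 5: TV = D_5×(1+g_2)/(r−g_2) = 32090.66427/0.054 = 594271.56060
P_0 = D_1/(1+r)^1 + D_2/(1+r)^2 + D_3/(1+r)^3 + D_4/(1+r)^4 + D_5/(1+r)^5 + TV/(1+r)^5
    = 13471.70507 + 14998.91219 + 16699.24970 + 18592.34436 + 20700.04792 + 395217.58157 = 479679.84081

£479679.84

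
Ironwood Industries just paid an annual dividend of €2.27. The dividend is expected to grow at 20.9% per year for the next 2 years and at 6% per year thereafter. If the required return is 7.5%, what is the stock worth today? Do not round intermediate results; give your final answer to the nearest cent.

D_1 = 2.74443
D_2 = 3.31802
Terminal value at year 2: TV = D_2×(1+g_2)/(r−g_2) = 3.51710/0.015 = 234.47312
P_0 = D_1/(1+r)^1 + D_2/(1+r)^2 + TV/(1+r)^2
    = 2.55296 + 2.87119 + 202.89724 = 208.32138

€208.32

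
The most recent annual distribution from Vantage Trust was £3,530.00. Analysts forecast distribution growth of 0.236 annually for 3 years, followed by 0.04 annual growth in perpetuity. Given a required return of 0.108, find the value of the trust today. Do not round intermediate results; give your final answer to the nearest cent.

£88174.39

D_1 = 4363.08000
D_2 = 5392.76688
D_3 = 6665.45986
Terminal value at year 3: TV = D_3×(1+g_2)/(r−g_2) = 6932.07826/0.068 = 101942.32733
P_0 = D_1/(1+r)^1 + D_2/(1+r)^2 + D_3/(1+r)^3 + TV/(1+r)^3
    = 3937.79783 + 4392.70589 + 4900.16649 + 74943.72286 = 88174.39308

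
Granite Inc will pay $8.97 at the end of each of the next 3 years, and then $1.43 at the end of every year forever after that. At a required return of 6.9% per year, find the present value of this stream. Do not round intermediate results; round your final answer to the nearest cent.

$40.55

PV of 3-year annuity: $8.97 × [1 − (1+0.069)^−3] / 0.069 = 23.58319
Perpetuity value at year 3: $1.43 / 0.069 = 20.72464
PV of perpetuity: 20.72464 / (1+0.069)^3 = 16.96500
Total PV = 23.58319 + 16.96500 = 40.54819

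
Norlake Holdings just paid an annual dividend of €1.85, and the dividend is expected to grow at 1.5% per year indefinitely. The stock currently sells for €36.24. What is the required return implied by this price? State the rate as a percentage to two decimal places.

D₁ = €1.85 × 1.015 = €1.8778
P = D₁/(r − g) ⇒ r = D₁/P + g = €1.8778/€36.24 + 0.015 = 0.051814 + 0.015 = 0.066814

6.68%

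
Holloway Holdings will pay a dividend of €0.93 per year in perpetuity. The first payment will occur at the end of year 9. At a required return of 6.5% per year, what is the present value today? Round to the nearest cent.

€8.65

Value at end of year 8: C / r = €0.93 / 0.065 = €14.3077
Discount to today: PV = €14.3077 / (1 + 0.065)^8 = €14.3077 / 1.654996 = €8.65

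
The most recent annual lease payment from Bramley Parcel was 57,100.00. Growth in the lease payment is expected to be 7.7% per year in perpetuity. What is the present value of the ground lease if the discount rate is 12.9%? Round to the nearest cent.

D₁ = D₀ × (1 + g) = 57,100.00 × 1.077 = 61,496.7000
Growing perpetuity: P = D₁ / (r − g) = 61,496.7000 / (0.129 − 0.077) = 1,182,628.85

1182628.85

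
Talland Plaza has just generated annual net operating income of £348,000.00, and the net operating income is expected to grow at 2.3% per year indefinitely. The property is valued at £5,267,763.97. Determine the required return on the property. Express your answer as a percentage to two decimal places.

9.06%

D₁ = £348,000.00 × 1.023 = £356,004.0000
P = D₁/(r − g) ⇒ r = D₁/P + g = £356,004.0000/£5,267,763.97 + 0.023 = 0.067582 + 0.023 = 0.090582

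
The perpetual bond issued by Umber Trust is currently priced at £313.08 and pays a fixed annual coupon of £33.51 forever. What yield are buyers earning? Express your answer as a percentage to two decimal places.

10.70%

P = C/r ⇒ r = C/P = £33.51/£313.08 = 0.107033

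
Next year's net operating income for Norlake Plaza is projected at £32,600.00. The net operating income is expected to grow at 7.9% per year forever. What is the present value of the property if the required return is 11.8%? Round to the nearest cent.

Growing perpetuity: P = D₁ / (r − g) = £32,600.0000 / (0.118 − 0.079) = £835,897.44

£835897.44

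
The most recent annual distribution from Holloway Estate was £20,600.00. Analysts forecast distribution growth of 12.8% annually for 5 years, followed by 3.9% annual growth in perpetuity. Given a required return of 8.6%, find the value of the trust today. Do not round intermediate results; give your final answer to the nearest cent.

£666115.02

D_1 = 23236.80000
D_2 = 26211.11040
D_3 = 29566.13253
D_4 = 33350.59750
D_5 = 37619.47397
Terminal value at year 5: TV = D_5×(1+g_2)/(r−g_2) = 39086.63346/0.047 = 831630.49914
P_0 = D_1/(1+r)^1 + D_2/(1+r)^2 + D_3/(1+r)^3 + D_4/(1+r)^4 + D_5/(1+r)^5 + TV/(1+r)^5
    = 21396.68508 + 22224.18119 + 23083.67991 + 23976.41891 + 24903.68373 + 550530.37018 = 666115.01902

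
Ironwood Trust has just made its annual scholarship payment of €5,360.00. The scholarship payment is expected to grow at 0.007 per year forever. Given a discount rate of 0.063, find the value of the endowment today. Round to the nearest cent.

€96384.29

D₁ = D₀ × (1 + g) = €5,360.00 × 1.007 = €5,397.5200
Growing perpetuity: P = D₁ / (r − g) = €5,397.5200 / (0.063 − 0.007) = €96,384.29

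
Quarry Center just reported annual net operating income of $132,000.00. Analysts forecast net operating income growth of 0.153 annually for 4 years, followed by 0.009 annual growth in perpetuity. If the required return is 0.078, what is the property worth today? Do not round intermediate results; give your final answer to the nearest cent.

$3152595.99

D_1 = 152196.00000
D_2 = 175481.98800
D_3 = 202330.73216
D_4 = 233287.33419
Terminal value at year 4: TV = D_4×(1+g_2)/(r−g_2) = 235386.92019/0.069 = 3411404.64047
P_0 = D_1/(1+r)^1 + D_2/(1+r)^2 + D_3/(1+r)^3 + D_4/(1+r)^4 + TV/(1+r)^4
    = 141183.67347 + 151006.28526 + 161512.28841 + 172749.22870 + 2526144.51819 = 3152595.99403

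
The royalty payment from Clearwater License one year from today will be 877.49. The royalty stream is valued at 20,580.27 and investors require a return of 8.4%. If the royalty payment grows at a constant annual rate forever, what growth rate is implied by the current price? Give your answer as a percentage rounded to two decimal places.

P = D₁/(r−g) ⇒ g = r − D₁/P = 0.084 − 877.49/20,580.27 = 0.041363

4.14%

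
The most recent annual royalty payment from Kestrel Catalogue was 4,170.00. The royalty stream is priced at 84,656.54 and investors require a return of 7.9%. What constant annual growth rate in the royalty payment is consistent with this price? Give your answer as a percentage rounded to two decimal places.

2.83%

P = D₀(1+g)/(r−g) ⇒ P(r−g) = D₀(1+g) ⇒ g(P+D₀) = P·r − D₀
g = (P·r − D₀)/(P + D₀) = (84,656.54×0.079 − 4,170.00) / (84,656.54 + 4,170.00) = 0.028346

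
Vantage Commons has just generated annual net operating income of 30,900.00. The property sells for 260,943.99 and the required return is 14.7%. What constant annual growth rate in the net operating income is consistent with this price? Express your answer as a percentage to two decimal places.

P = D₀(1+g)/(r−g) ⇒ P(r−g) = D₀(1+g) ⇒ g(P+D₀) = P·r − D₀
g = (P·r − D₀)/(P + D₀) = (260,943.99×0.147 − 30,900.00) / (260,943.99 + 30,900.00) = 0.025557

2.56%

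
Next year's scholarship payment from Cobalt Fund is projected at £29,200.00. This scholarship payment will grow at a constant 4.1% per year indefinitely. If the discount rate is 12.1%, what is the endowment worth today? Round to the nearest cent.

£365000.00

Growing perpetuity: P = D₁ / (r − g) = £29,200.0000 / (0.121 − 0.041) = £365,000.00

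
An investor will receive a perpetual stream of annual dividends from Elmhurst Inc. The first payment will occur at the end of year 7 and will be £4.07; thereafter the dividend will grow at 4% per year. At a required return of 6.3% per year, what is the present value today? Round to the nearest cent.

Value at end of year 6: C₁ / (r − g) = £4.07 / (0.063 − 0.04) = £176.9565
Discount to today: PV = £176.9565 / (1 + 0.063)^6 = £176.9565 / 1.442778 = £122.65

£122.65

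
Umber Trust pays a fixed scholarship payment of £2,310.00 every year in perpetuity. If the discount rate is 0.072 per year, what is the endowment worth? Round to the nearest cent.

£32083.33

Level perpetuity: PV = C / r = £2,310.00 / 0.072 = £32,083.33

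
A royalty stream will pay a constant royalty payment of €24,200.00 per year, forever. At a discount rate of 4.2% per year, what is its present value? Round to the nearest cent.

Level perpetuity: PV = C / r = €24,200.00 / 0.042 = €576,190.48

€576190.48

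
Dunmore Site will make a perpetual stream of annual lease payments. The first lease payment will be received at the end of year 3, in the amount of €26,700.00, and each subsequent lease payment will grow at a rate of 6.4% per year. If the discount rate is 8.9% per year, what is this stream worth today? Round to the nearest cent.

Value at end of year 2: C₁ / (r − g) = €26,700.00 / (0.089 − 0.064) = €1,068,000.0000
Discount to today: PV = €1,068,000.0000 / (1 + 0.089)^2 = €1,068,000.0000 / 1.185921 = €900,565.89

€900565.89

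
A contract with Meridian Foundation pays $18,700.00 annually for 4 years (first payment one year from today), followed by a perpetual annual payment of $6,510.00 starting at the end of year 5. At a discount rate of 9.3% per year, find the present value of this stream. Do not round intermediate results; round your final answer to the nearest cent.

$109233.53

PV of 4-year annuity: $18,700.00 × [1 − (1+0.093)^−4] / 0.093 = 60185.96920
Perpetuity value at year 4: $6,510.00 / 0.093 = 70000.00000
PV of perpetuity: 70000.00000 / (1+0.093)^4 = 49047.55832
Total PV = 60185.96920 + 49047.55832 = 109233.52752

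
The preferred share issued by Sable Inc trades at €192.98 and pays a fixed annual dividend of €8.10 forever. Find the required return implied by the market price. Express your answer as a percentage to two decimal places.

4.20%

P = C/r ⇒ r = C/P = €8.10/€192.98 = 0.041973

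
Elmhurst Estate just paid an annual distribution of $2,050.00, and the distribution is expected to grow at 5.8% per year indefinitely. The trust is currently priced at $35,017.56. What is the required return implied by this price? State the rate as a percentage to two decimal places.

D₁ = $2,050.00 × 1.058 = $2,168.9000
P = D₁/(r − g) ⇒ r = D₁/P + g = $2,168.9000/$35,017.56 + 0.058 = 0.061937 + 0.058 = 0.119937

11.99%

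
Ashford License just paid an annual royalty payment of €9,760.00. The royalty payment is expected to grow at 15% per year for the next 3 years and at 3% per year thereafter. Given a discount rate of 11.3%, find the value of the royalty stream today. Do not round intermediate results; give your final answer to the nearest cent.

D_1 = 11224.00000
D_2 = 12907.60000
D_3 = 14843.74000
Terminal value at year 3: TV = D_3×(1+g_2)/(r−g_2) = 15289.05220/0.083 = 184205.44819
P_0 = D_1/(1+r)^1 + D_2/(1+r)^2 + D_3/(1+r)^3 + TV/(1+r)^3
    = 10084.45642 + 10419.69891 + 10766.08603 + 133603.23623 = 164873.47759

€164873.48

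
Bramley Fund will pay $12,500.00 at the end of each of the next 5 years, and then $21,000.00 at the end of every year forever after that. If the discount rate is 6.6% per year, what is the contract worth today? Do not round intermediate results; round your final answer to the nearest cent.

$282953.67

PV of 5-year annuity: $12,500.00 × [1 − (1+0.066)^−5] / 0.066 = 51806.09898
Perpetuity value at year 5: $21,000.00 / 0.066 = 318181.81818
PV of perpetuity: 318181.81818 / (1+0.066)^5 = 231147.57190
Total PV = 51806.09898 + 231147.57190 = 282953.67088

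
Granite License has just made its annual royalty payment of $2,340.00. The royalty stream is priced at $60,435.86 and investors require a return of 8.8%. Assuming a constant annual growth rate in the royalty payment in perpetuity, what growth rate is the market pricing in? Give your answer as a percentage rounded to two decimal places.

4.74%

P = D₀(1+g)/(r−g) ⇒ P(r−g) = D₀(1+g) ⇒ g(P+D₀) = P·r − D₀
g = (P·r − D₀)/(P + D₀) = ($60,435.86×0.088 − $2,340.00) / ($60,435.86 + $2,340.00) = 0.047444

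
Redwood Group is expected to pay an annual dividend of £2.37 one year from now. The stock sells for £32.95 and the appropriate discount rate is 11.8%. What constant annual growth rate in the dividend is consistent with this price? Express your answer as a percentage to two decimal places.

P = D₁/(r−g) ⇒ g = r − D₁/P = 0.118 − £2.37/£32.95 = 0.046073

4.61%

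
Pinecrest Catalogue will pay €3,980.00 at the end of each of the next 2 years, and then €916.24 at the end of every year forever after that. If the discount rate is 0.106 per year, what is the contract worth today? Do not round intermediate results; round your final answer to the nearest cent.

PV of 2-year annuity: €3,980.00 × [1 − (1+0.106)^−2] / 0.106 = 6852.21821
Perpetuity value at year 2: €916.24 / 0.106 = 8643.77358
PV of perpetuity: 8643.77358 / (1+0.106)^2 = 7066.31720
Total PV = 6852.21821 + 7066.31720 = 13918.53541

€13918.54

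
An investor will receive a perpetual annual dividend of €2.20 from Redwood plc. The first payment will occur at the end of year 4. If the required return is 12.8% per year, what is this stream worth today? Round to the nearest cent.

€11.98

Value at end of year 3: C / r = €2.20 / 0.128 = €17.1875
Discount to today: PV = €17.1875 / (1 + 0.128)^3 = €17.1875 / 1.435249 = €11.98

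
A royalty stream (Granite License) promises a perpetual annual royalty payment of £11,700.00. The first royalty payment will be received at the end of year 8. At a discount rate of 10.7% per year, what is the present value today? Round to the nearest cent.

£53674.59

Value at end of year 7: C / r = £11,700.00 / 0.107 = £109,345.7944
Discount to today: PV = £109,345.7944 / (1 + 0.107)^7 = £109,345.7944 / 2.037198 = £53,674.59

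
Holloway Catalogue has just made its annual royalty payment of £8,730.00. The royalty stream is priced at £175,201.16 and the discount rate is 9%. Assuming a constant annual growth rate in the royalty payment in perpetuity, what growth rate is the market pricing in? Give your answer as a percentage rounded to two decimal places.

3.83%

P = D₀(1+g)/(r−g) ⇒ P(r−g) = D₀(1+g) ⇒ g(P+D₀) = P·r − D₀
g = (P·r − D₀)/(P + D₀) = (£175,201.16×0.09 − £8,730.00) / (£175,201.16 + £8,730.00) = 0.038265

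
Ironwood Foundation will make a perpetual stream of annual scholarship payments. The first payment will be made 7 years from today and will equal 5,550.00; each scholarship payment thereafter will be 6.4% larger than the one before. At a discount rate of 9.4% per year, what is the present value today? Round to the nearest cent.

107911.52

Value at end of year 6: C₁ / (r − g) = 5,550.00 / (0.094 − 0.064) = 185,000.0000
Discount to today: PV = 185,000.0000 / (1 + 0.094)^6 = 185,000.0000 / 1.714368 = 107,911.52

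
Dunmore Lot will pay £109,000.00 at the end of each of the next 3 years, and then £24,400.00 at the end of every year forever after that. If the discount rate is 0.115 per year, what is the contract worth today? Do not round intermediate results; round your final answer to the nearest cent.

PV of 3-year annuity: £109,000.00 × [1 − (1+0.115)^−3] / 0.115 = 264065.51311
Perpetuity value at year 3: £24,400.00 / 0.115 = 212173.91304
PV of perpetuity: 212173.91304 / (1+0.115)^3 = 153062.00002
Total PV = 264065.51311 + 153062.00002 = 417127.51313

£417127.51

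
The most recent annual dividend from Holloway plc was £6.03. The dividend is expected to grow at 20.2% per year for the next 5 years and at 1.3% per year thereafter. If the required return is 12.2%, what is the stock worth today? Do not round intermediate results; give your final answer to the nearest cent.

£116.32

D_1 = 7.24806
D_2 = 8.71217
D_3 = 10.47203
D_4 = 12.58738
D_5 = 15.13003
Terminal value at year 5: TV = D_5×(1+g_2)/(r−g_2) = 15.32672/0.109 = 140.61207
P_0 = D_1/(1+r)^1 + D_2/(1+r)^2 + D_3/(1+r)^3 + D_4/(1+r)^4 + D_5/(1+r)^5 + TV/(1+r)^5
    = 6.45995 + 6.92055 + 7.41399 + 7.94262 + 8.50894 + 79.07848 = 116.32453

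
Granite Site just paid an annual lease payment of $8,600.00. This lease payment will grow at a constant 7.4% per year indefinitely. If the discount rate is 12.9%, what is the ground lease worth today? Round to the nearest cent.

$167934.55

D₁ = D₀ × (1 + g) = $8,600.00 × 1.074 = $9,236.4000
Growing perpetuity: P = D₁ / (r − g) = $9,236.4000 / (0.129 − 0.074) = $167,934.55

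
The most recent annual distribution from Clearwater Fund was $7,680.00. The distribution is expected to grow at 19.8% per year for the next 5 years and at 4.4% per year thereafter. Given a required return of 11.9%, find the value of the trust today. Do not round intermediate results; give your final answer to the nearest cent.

D_1 = 9200.64000
D_2 = 11022.36672
D_3 = 13204.79533
D_4 = 15819.34481
D_5 = 18951.57508
Terminal value at year 5: TV = D_5×(1+g_2)/(r−g_2) = 19785.44438/0.075 = 263805.92508
P_0 = D_1/(1+r)^1 + D_2/(1+r)^2 + D_3/(1+r)^3 + D_4/(1+r)^4 + D_5/(1+r)^5 + TV/(1+r)^5
    = 8222.19839 + 8802.67531 + 9424.13317 + 10089.46519 + 10801.76881 + 150360.62177 = 197700.86264

$197700.86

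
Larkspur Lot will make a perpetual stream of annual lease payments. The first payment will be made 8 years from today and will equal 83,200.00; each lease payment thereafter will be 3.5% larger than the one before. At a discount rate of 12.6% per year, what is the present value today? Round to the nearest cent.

Value at end of year 7: C₁ / (r − g) = 83,200.00 / (0.126 − 0.035) = 914,285.7143
Discount to today: PV = 914,285.7143 / (1 + 0.126)^7 = 914,285.7143 / 2.294926 = 398,394.38

398394.38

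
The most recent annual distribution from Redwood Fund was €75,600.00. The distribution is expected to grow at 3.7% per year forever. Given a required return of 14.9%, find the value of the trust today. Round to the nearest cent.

D₁ = D₀ × (1 + g) = €75,600.00 × 1.037 = €78,397.2000
Growing perpetuity: P = D₁ / (r − g) = €78,397.2000 / (0.149 − 0.037) = €699,975.00

€699975.00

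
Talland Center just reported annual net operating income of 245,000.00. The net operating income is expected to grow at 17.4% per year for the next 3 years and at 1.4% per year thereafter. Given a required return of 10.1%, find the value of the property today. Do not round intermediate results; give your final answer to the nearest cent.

D_1 = 287630.00000
D_2 = 337677.62000
D_3 = 396433.52588
Terminal value at year 3: TV = D_3×(1+g_2)/(r−g_2) = 401983.59524/0.087 = 4620501.09474
P_0 = D_1/(1+r)^1 + D_2/(1+r)^2 + D_3/(1+r)^3 + TV/(1+r)^3
    = 261244.32334 + 278565.69991 + 297035.54196 + 3462000.45456 = 4298846.01978

4298846.02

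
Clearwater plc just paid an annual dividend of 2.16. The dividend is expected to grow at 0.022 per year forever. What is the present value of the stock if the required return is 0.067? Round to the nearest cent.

49.06

D₁ = D₀ × (1 + g) = 2.16 × 1.022 = 2.2075
Growing perpetuity: P = D₁ / (r − g) = 2.2075 / (0.067 − 0.022) = 49.06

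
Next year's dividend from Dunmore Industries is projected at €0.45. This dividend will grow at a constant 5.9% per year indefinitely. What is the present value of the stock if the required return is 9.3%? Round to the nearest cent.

Growing perpetuity: P = D₁ / (r − g) = €0.4500 / (0.093 − 0.059) = €13.24

€13.24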